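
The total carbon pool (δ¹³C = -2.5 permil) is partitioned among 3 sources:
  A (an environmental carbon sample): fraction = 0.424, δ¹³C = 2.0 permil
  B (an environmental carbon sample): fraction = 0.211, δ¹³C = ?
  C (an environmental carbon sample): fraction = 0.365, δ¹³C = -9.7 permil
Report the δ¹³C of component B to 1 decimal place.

0.9 permil

Isotope mass balance: δ_bulk = Σ fᵢ·δᵢ.
-2.5 = 0.424×(2.0) + 0.211×δ_B + 0.365×(-9.7)
0.211·δ_B = -2.5 − (-2.692) = 0.192
δ_B = 0.192 / 0.211 = 0.91 permil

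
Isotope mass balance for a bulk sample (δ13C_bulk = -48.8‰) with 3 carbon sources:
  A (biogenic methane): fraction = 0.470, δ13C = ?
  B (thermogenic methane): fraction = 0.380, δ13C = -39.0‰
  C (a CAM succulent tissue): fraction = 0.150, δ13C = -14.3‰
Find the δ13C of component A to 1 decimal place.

-67.7‰

Isotope mass balance: δ_bulk = Σ fᵢ·δᵢ.
-48.8 = 0.470×δ_A + 0.380×(-39.0) + 0.150×(-14.3)
0.470·δ_A = -48.8 − (-16.965) = -31.835
δ_A = -31.835 / 0.470 = -67.73‰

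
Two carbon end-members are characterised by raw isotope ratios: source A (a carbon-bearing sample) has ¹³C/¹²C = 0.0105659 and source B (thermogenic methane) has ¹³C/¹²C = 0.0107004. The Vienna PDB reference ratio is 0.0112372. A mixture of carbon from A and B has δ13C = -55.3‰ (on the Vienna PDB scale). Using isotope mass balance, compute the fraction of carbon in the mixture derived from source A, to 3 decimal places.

δ_A = (0.0105659/0.0112372 − 1)×1000 = (0.940261 − 1)×1000 = -59.739‰
δ_B = (0.0107004/0.0112372 − 1)×1000 = (0.952230 − 1)×1000 = -47.770‰
f_A = (δ_mix − δ_B)/(δ_A − δ_B) = (-55.3 − (-47.770))/(-59.739 − (-47.770))
f_A = -7.530 / -11.969 = 0.6291

0.629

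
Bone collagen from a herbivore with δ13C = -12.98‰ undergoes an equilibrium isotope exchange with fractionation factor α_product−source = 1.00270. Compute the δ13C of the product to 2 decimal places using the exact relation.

-10.32‰

δ_product = (δ_source + 1000)·α − 1000
δ_product = (-12.98 + 1000) × 1.00270 − 1000
δ_product = 989.685 − 1000 = -10.315‰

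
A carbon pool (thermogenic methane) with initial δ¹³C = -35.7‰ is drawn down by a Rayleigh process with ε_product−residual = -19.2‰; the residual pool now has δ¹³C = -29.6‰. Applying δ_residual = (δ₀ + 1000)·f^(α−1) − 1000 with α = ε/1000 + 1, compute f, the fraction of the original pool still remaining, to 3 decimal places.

α − 1 = ε/1000 = -0.0192
(δ_res + 1000)/(δ₀ + 1000) = (-29.6 + 1000)/(-35.7 + 1000) = 970.4/964.3 = 1.006326
f = 1.006326^(1/-0.0192) = exp(ln(1.006326)/-0.0192) = exp(0.00631/-0.0192)
f = exp(-0.3284) = 0.7201

0.720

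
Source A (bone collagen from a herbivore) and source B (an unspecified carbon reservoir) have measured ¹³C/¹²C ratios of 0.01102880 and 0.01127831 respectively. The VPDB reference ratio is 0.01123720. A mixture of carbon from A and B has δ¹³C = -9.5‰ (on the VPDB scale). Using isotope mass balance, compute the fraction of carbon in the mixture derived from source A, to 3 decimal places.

0.593

δ_A = (0.01102880/0.01123720 − 1)×1000 = (0.981454 − 1)×1000 = -18.546‰
δ_B = (0.01127831/0.01123720 − 1)×1000 = (1.003658 − 1)×1000 = 3.658‰
f_A = (δ_mix − δ_B)/(δ_A − δ_B) = (-9.5 − (3.658))/(-18.546 − (3.658))
f_A = -13.158 / -22.204 = 0.5926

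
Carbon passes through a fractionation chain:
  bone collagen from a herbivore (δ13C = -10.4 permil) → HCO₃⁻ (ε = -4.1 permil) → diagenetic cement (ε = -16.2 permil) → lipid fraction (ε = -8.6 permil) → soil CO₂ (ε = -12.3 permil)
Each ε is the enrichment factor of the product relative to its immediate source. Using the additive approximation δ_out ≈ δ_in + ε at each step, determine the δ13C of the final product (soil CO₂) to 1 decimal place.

step 1: δ ≈ -10.4 + (-4.1) = -14.5 permil
step 2: δ ≈ -14.5 + (-16.2) = -30.7 permil
step 3: δ ≈ -30.7 + (-8.6) = -39.3 permil
step 4: δ ≈ -39.3 + (-12.3) = -51.6 permil

-51.6 permil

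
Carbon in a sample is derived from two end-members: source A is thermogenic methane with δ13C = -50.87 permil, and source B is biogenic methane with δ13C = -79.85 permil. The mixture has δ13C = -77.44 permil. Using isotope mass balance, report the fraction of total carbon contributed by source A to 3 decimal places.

δ_mix = f_A·δ_A + (1 − f_A)·δ_B  ⇒  f_A = (δ_mix − δ_B)/(δ_A − δ_B)
f_A = (-77.44 − (-79.85)) / (-50.87 − (-79.85))
f_A = 2.41 / 28.98 = 0.0832

0.083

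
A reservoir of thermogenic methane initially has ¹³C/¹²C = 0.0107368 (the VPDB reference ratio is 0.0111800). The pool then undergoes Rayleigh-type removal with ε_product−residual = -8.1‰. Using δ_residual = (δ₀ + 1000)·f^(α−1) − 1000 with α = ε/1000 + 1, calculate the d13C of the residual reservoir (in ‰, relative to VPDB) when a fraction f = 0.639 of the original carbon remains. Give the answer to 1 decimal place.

δ₀ = (0.0107368/0.0111800 − 1)×1000 = (0.960358 − 1)×1000 = -39.642‰
α − 1 = ε/1000 = -0.0081
f^(α−1) = 0.639^(-0.0081) = 1.003634
δ_res = (-39.642 + 1000) × 1.003634 − 1000 = 963.848 − 1000 = -36.15‰

-36.2‰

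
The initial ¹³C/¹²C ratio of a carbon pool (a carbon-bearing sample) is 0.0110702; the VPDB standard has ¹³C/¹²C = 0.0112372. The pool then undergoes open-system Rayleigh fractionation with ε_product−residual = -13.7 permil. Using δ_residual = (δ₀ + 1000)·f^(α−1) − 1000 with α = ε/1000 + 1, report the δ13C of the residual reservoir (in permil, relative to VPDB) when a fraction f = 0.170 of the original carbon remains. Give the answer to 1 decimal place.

δ₀ = (0.0110702/0.0112372 − 1)×1000 = (0.985139 − 1)×1000 = -14.861 permil
α − 1 = ε/1000 = -0.0137
f^(α−1) = 0.170^(-0.0137) = 1.024573
δ_res = (-14.861 + 1000) × 1.024573 − 1000 = 1009.346 − 1000 = 9.35 permil

9.3 permil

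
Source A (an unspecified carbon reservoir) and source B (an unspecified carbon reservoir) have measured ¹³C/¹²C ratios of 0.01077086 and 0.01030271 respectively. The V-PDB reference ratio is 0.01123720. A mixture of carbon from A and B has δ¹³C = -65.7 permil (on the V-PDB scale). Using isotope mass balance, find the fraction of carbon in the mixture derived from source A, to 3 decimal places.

0.419

δ_A = (0.01077086/0.01123720 − 1)×1000 = (0.958500 − 1)×1000 = -41.500 permil
δ_B = (0.01030271/0.01123720 − 1)×1000 = (0.916840 − 1)×1000 = -83.160 permil
f_A = (δ_mix − δ_B)/(δ_A − δ_B) = (-65.7 − (-83.160))/(-41.500 − (-83.160))
f_A = 17.460 / 41.661 = 0.4191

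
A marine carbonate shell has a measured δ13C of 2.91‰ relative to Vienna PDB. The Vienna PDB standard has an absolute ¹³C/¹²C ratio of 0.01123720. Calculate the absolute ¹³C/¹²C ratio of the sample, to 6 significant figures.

0.0112699

R_sample = R_standard × (δ13C/1000 + 1)
R_sample = 0.01123720 × (2.91/1000 + 1) = 0.01123720 × 1.002910
R_sample = 0.0112699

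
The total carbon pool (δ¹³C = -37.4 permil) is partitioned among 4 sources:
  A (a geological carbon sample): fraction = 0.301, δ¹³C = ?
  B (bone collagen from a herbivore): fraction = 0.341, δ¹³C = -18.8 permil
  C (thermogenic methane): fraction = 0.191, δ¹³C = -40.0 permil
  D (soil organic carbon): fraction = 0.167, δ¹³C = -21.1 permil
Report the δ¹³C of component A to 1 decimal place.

-65.9 permil

Isotope mass balance: δ_bulk = Σ fᵢ·δᵢ.
-37.4 = 0.301×δ_A + 0.341×(-18.8) + 0.191×(-40.0) + 0.167×(-21.1)
0.301·δ_A = -37.4 − (-17.575) = -19.825
δ_A = -19.825 / 0.301 = -65.87 permil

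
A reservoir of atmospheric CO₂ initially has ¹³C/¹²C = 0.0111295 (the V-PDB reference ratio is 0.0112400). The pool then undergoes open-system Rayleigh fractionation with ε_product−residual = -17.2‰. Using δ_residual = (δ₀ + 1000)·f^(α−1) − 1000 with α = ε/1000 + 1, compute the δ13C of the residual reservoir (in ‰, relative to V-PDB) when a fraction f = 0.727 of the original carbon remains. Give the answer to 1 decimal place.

-4.4‰

δ₀ = (0.0111295/0.0112400 − 1)×1000 = (0.990169 − 1)×1000 = -9.831‰
α − 1 = ε/1000 = -0.0172
f^(α−1) = 0.727^(-0.0172) = 1.005499
δ_res = (-9.831 + 1000) × 1.005499 − 1000 = 995.614 − 1000 = -4.39‰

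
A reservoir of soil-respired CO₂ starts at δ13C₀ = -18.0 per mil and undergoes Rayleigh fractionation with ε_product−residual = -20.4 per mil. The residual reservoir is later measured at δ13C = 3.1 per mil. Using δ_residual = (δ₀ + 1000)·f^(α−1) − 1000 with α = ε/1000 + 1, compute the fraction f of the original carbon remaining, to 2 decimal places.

0.35

α − 1 = ε/1000 = -0.0204
(δ_res + 1000)/(δ₀ + 1000) = (3.1 + 1000)/(-18.0 + 1000) = 1003.1/982.0 = 1.021487
f = 1.021487^(1/-0.0204) = exp(ln(1.021487)/-0.0204) = exp(0.02126/-0.0204)
f = exp(-1.0421) = 0.3527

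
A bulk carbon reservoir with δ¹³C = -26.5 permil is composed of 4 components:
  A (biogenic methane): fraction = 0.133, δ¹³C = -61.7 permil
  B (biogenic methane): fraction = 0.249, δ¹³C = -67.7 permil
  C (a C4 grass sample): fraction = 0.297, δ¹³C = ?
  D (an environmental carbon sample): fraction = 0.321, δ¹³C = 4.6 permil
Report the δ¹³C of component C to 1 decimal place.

Isotope mass balance: δ_bulk = Σ fᵢ·δᵢ.
-26.5 = 0.133×(-61.7) + 0.249×(-67.7) + 0.297×δ_C + 0.321×(4.6)
0.297·δ_C = -26.5 − (-23.587) = -2.913
δ_C = -2.913 / 0.297 = -9.81 permil

-9.8 permil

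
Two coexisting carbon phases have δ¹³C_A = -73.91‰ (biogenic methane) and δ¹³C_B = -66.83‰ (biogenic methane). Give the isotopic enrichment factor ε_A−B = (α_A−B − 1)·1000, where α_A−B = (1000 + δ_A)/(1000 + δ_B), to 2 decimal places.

α_A−B = (1000 + -73.91) / (1000 + -66.83) = 926.09 / 933.17 = 0.992413
ε_A−B = (0.992413 − 1) × 1000 = -7.587‰
(The approximation ε ≈ δ_A − δ_B would give -7.08‰.)

-7.59‰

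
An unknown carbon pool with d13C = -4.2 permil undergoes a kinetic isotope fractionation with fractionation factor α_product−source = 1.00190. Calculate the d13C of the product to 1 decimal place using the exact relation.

δ_product = (δ_source + 1000)·α − 1000
δ_product = (-4.2 + 1000) × 1.00190 − 1000
δ_product = 997.692 − 1000 = -2.31 permil

-2.3 permil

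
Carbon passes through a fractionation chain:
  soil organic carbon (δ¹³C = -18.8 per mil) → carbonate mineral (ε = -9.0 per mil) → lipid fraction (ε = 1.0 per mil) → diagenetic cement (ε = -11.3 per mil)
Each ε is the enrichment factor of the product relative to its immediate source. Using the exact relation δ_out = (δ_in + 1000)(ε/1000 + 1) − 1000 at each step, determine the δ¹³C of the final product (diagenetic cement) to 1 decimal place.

step 1: δ = (-18.80 + 1000)·(-9.0/1000 + 1) − 1000 = -27.63 per mil
step 2: δ = (-27.63 + 1000)·(1.0/1000 + 1) − 1000 = -26.66 per mil
step 3: δ = (-26.66 + 1000)·(-11.3/1000 + 1) − 1000 = -37.66 per mil

-37.7 per mil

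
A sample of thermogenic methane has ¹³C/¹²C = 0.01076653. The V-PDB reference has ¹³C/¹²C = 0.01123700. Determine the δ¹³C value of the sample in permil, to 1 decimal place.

δ¹³C = (R_sample / R_standard − 1) × 1000
R_sample / R_standard = 0.01076653 / 0.01123700 = 0.958132
δ¹³C = (0.958132 − 1) × 1000 = -41.87 permil

-41.9 permil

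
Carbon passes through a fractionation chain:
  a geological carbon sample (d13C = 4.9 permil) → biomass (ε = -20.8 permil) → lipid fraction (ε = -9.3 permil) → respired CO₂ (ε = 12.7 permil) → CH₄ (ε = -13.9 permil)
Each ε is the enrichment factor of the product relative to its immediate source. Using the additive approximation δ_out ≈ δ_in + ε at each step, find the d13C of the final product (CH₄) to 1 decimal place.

step 1: δ ≈ 4.9 + (-20.8) = -15.9 permil
step 2: δ ≈ -15.9 + (-9.3) = -25.2 permil
step 3: δ ≈ -25.2 + (12.7) = -12.5 permil
step 4: δ ≈ -12.5 + (-13.9) = -26.4 permil

-26.4 permil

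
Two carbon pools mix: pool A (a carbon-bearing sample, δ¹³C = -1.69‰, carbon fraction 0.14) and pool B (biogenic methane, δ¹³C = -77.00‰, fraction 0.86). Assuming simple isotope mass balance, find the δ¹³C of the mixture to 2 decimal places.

δ_mix = f_A·δ_A + f_B·δ_B
δ_mix = 0.14 × (-1.69) + 0.86 × (-77.00)
δ_mix = -0.237 + -66.220 = -66.457‰

-66.46‰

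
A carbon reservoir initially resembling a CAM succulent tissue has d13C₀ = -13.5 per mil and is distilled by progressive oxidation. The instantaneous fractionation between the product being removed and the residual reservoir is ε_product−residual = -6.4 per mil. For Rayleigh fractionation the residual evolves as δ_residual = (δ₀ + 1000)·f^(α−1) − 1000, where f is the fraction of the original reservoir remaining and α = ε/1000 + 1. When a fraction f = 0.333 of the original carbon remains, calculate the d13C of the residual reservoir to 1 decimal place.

Rayleigh residual: δ_res = (δ₀ + 1000)·f^(α−1) − 1000
α = ε/1000 + 1 = 0.99360, so α − 1 = -0.00640
f^(α−1) = 0.333^(-0.00640) = 1.007062
δ_res = (-13.5 + 1000) × 1.007062 − 1000 = 993.467 − 1000 = -6.53 per mil

-6.5 per mil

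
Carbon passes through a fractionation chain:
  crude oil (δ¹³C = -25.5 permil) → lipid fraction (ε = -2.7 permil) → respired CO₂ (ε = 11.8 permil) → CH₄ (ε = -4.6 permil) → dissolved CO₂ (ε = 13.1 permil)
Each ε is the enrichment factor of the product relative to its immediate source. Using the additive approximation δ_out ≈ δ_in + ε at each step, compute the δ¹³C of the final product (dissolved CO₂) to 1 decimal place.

-7.9 permil

step 1: δ ≈ -25.5 + (-2.7) = -28.2 permil
step 2: δ ≈ -28.2 + (11.8) = -16.4 permil
step 3: δ ≈ -16.4 + (-4.6) = -21.0 permil
step 4: δ ≈ -21.0 + (13.1) = -7.9 permil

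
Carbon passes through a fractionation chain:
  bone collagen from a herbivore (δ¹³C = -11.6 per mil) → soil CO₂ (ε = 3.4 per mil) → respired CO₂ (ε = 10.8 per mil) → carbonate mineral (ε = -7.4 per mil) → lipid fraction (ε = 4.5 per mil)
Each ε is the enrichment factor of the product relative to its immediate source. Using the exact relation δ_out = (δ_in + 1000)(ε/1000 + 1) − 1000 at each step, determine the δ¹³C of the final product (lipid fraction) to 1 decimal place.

-0.5 per mil

step 1: δ = (-11.60 + 1000)·(3.4/1000 + 1) − 1000 = -8.24 per mil
step 2: δ = (-8.24 + 1000)·(10.8/1000 + 1) − 1000 = 2.47 per mil
step 3: δ = (2.47 + 1000)·(-7.4/1000 + 1) − 1000 = -4.95 per mil
step 4: δ = (-4.95 + 1000)·(4.5/1000 + 1) − 1000 = -0.47 per mil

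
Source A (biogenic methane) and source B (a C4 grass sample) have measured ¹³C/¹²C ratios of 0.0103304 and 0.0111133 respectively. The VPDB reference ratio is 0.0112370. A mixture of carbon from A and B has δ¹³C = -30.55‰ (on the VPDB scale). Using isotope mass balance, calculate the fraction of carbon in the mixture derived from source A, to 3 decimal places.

0.280

δ_A = (0.0103304/0.0112370 − 1)×1000 = (0.919320 − 1)×1000 = -80.680‰
δ_B = (0.0111133/0.0112370 − 1)×1000 = (0.988992 − 1)×1000 = -11.008‰
f_A = (δ_mix − δ_B)/(δ_A − δ_B) = (-30.55 − (-11.008))/(-80.680 − (-11.008))
f_A = -19.542 / -69.672 = 0.2805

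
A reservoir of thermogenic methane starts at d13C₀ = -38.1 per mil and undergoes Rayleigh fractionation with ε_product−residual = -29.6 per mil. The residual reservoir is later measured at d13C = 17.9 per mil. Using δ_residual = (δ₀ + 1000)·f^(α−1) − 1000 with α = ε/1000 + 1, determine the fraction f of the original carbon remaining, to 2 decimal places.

α − 1 = ε/1000 = -0.0296
(δ_res + 1000)/(δ₀ + 1000) = (17.9 + 1000)/(-38.1 + 1000) = 1017.9/961.9 = 1.058218
f = 1.058218^(1/-0.0296) = exp(ln(1.058218)/-0.0296) = exp(0.05659/-0.0296)
f = exp(-1.9117) = 0.1478

0.15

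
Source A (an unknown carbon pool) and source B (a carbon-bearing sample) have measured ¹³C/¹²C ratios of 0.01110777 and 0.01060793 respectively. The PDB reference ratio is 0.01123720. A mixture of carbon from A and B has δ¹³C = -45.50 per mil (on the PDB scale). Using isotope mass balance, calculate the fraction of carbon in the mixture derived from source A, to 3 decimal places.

0.236

δ_A = (0.01110777/0.01123720 − 1)×1000 = (0.988482 − 1)×1000 = -11.518 per mil
δ_B = (0.01060793/0.01123720 − 1)×1000 = (0.944001 − 1)×1000 = -55.999 per mil
f_A = (δ_mix − δ_B)/(δ_A − δ_B) = (-45.50 − (-55.999))/(-11.518 − (-55.999))
f_A = 10.499 / 44.481 = 0.2360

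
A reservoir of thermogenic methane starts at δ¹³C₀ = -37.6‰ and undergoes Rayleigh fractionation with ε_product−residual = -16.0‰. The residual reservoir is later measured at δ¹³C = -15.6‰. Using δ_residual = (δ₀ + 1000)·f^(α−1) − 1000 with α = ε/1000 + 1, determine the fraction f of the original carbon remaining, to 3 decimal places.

0.244

α − 1 = ε/1000 = -0.0160
(δ_res + 1000)/(δ₀ + 1000) = (-15.6 + 1000)/(-37.6 + 1000) = 984.4/962.4 = 1.022860
f = 1.022860^(1/-0.0160) = exp(ln(1.022860)/-0.0160) = exp(0.02260/-0.0160)
f = exp(-1.4126) = 0.2435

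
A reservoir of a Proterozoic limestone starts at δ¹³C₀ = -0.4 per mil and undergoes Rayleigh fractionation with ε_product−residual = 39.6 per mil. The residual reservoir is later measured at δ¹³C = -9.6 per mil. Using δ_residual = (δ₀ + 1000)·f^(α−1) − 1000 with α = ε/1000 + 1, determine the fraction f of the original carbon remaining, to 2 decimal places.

0.79

α − 1 = ε/1000 = 0.0396
(δ_res + 1000)/(δ₀ + 1000) = (-9.6 + 1000)/(-0.4 + 1000) = 990.4/999.6 = 0.990796
f = 0.990796^(1/0.0396) = exp(ln(0.990796)/0.0396) = exp(-0.00925/0.0396)
f = exp(-0.2335) = 0.7918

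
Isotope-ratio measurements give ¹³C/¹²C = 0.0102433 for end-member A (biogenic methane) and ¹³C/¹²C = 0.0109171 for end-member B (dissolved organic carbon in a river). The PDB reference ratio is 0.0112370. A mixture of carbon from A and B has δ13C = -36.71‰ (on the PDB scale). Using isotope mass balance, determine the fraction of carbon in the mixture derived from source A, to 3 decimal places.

δ_A = (0.0102433/0.0112370 − 1)×1000 = (0.911569 − 1)×1000 = -88.431‰
δ_B = (0.0109171/0.0112370 − 1)×1000 = (0.971532 − 1)×1000 = -28.468‰
f_A = (δ_mix − δ_B)/(δ_A − δ_B) = (-36.71 − (-28.468))/(-88.431 − (-28.468))
f_A = -8.242 / -59.963 = 0.1374

0.137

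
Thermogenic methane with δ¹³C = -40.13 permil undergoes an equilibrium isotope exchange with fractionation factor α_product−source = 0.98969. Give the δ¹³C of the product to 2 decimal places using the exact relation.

δ_product = (δ_source + 1000)·α − 1000
δ_product = (-40.13 + 1000) × 0.98969 − 1000
δ_product = 949.974 − 1000 = -50.026 permil

-50.03 permil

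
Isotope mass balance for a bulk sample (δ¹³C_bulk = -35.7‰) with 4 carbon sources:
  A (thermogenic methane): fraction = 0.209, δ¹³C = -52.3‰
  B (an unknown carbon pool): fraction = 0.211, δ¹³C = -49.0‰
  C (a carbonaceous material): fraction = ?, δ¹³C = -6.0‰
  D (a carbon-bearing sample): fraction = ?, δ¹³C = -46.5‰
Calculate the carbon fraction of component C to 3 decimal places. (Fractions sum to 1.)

0.310

Let f_C and f_D be the unknown fractions; fractions sum to 1 so f_C + f_D = 0.580.
Mass balance: Σ fᵢ·δᵢ = δ_bulk ⇒ f_C·(-6.0) + f_D·(-46.5) = -35.7 − (-21.270) = -14.430
Substitute f_D = 0.580 − f_C:
f_C·(-6.0 − -46.5) = -14.430 − 0.580×(-46.5) = 12.540
f_C = 12.540 / 40.5 = 0.3096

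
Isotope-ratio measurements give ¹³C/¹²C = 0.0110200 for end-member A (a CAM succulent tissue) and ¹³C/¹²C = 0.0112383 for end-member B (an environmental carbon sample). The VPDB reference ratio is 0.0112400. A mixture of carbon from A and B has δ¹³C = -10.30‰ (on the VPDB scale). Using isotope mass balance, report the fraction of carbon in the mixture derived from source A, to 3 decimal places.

δ_A = (0.0110200/0.0112400 − 1)×1000 = (0.980427 − 1)×1000 = -19.573‰
δ_B = (0.0112383/0.0112400 − 1)×1000 = (0.999849 − 1)×1000 = -0.151‰
f_A = (δ_mix − δ_B)/(δ_A − δ_B) = (-10.30 − (-0.151))/(-19.573 − (-0.151))
f_A = -10.149 / -19.422 = 0.5225

0.523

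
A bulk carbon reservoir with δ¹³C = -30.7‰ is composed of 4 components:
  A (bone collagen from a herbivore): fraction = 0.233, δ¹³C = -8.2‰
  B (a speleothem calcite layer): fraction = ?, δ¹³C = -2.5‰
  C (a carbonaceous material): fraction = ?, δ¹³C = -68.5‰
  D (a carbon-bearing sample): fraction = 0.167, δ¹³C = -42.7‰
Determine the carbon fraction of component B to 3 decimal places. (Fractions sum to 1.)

0.295

Let f_B and f_C be the unknown fractions; fractions sum to 1 so f_B + f_C = 0.600.
Mass balance: Σ fᵢ·δᵢ = δ_bulk ⇒ f_B·(-2.5) + f_C·(-68.5) = -30.7 − (-9.042) = -21.658
Substitute f_C = 0.600 − f_B:
f_B·(-2.5 − -68.5) = -21.658 − 0.600×(-68.5) = 19.442
f_B = 19.442 / 66.0 = 0.2946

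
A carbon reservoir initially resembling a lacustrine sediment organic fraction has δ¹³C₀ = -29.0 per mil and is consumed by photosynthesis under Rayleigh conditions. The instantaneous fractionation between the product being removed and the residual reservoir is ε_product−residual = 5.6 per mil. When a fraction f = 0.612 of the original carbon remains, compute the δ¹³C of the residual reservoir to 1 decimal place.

-31.7 per mil

Rayleigh residual: δ_res = (δ₀ + 1000)·f^(α−1) − 1000
α = ε/1000 + 1 = 1.00560, so α − 1 = 0.00560
f^(α−1) = 0.612^(0.00560) = 0.997254
δ_res = (-29.0 + 1000) × 0.997254 − 1000 = 968.334 − 1000 = -31.67 per mil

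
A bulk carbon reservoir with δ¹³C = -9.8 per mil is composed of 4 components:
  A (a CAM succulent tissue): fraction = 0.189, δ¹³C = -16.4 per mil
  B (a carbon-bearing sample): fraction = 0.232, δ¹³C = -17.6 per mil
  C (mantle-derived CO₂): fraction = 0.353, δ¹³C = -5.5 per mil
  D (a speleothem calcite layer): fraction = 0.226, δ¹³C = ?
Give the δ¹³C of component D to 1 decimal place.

Isotope mass balance: δ_bulk = Σ fᵢ·δᵢ.
-9.8 = 0.189×(-16.4) + 0.232×(-17.6) + 0.353×(-5.5) + 0.226×δ_D
0.226·δ_D = -9.8 − (-9.124) = -0.676
δ_D = -0.676 / 0.226 = -2.99 per mil

-3.0 per mil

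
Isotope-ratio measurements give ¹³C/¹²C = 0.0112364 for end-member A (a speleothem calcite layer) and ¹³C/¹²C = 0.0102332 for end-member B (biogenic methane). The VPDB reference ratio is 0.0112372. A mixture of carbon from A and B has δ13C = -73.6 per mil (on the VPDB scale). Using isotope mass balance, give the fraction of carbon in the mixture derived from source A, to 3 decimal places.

0.176

δ_A = (0.0112364/0.0112372 − 1)×1000 = (0.999929 − 1)×1000 = -0.071 per mil
δ_B = (0.0102332/0.0112372 − 1)×1000 = (0.910654 − 1)×1000 = -89.346 per mil
f_A = (δ_mix − δ_B)/(δ_A − δ_B) = (-73.6 − (-89.346))/(-0.071 − (-89.346))
f_A = 15.746 / 89.275 = 0.1764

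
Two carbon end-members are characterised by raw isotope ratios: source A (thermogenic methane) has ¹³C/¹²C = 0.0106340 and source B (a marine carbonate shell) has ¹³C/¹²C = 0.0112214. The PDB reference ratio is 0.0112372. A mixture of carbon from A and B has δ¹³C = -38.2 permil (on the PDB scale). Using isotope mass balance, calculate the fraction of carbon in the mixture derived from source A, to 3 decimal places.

δ_A = (0.0106340/0.0112372 − 1)×1000 = (0.946321 − 1)×1000 = -53.679 permil
δ_B = (0.0112214/0.0112372 − 1)×1000 = (0.998594 − 1)×1000 = -1.406 permil
f_A = (δ_mix − δ_B)/(δ_A − δ_B) = (-38.2 − (-1.406))/(-53.679 − (-1.406))
f_A = -36.794 / -52.273 = 0.7039

0.704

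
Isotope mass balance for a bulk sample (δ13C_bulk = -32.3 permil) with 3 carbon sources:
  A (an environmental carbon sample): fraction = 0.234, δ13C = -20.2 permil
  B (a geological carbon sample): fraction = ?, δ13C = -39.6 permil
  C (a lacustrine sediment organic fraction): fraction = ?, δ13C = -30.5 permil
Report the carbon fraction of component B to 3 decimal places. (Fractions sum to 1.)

0.463

Let f_B and f_C be the unknown fractions; fractions sum to 1 so f_B + f_C = 0.766.
Mass balance: Σ fᵢ·δᵢ = δ_bulk ⇒ f_B·(-39.6) + f_C·(-30.5) = -32.3 − (-4.727) = -27.573
Substitute f_C = 0.766 − f_B:
f_B·(-39.6 − -30.5) = -27.573 − 0.766×(-30.5) = -4.210
f_B = -4.210 / -9.1 = 0.4627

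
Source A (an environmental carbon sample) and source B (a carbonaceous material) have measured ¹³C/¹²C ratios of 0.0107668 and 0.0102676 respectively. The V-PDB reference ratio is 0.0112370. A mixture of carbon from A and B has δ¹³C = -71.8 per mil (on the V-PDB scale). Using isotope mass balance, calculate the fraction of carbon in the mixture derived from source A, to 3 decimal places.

δ_A = (0.0107668/0.0112370 − 1)×1000 = (0.958156 − 1)×1000 = -41.844 per mil
δ_B = (0.0102676/0.0112370 − 1)×1000 = (0.913731 − 1)×1000 = -86.269 per mil
f_A = (δ_mix − δ_B)/(δ_A − δ_B) = (-71.8 − (-86.269))/(-41.844 − (-86.269))
f_A = 14.469 / 44.425 = 0.3257

0.326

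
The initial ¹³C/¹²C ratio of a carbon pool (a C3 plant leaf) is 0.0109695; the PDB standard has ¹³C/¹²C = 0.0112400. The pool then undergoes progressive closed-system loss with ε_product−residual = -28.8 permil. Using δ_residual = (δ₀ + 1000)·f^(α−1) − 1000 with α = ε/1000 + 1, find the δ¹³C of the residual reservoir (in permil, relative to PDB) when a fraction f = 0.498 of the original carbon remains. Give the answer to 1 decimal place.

δ₀ = (0.0109695/0.0112400 − 1)×1000 = (0.975934 − 1)×1000 = -24.066 permil
α − 1 = ε/1000 = -0.0288
f^(α−1) = 0.498^(-0.0288) = 1.020281
δ_res = (-24.066 + 1000) × 1.020281 − 1000 = 995.727 − 1000 = -4.27 permil

-4.3 permil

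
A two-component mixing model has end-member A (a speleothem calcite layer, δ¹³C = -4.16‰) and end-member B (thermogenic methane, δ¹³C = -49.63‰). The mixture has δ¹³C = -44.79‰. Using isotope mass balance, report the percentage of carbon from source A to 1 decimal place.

δ_mix = f_A·δ_A + (1 − f_A)·δ_B  ⇒  f_A = (δ_mix − δ_B)/(δ_A − δ_B)
f_A = (-44.79 − (-49.63)) / (-4.16 − (-49.63))
f_A = 4.84 / 45.47 = 0.1064

10.6%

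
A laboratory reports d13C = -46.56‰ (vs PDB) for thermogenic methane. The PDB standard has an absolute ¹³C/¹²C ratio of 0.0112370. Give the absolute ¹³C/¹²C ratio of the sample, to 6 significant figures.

0.0107138

R_sample = R_standard × (d13C/1000 + 1)
R_sample = 0.0112370 × (-46.56/1000 + 1) = 0.0112370 × 0.953440
R_sample = 0.0107138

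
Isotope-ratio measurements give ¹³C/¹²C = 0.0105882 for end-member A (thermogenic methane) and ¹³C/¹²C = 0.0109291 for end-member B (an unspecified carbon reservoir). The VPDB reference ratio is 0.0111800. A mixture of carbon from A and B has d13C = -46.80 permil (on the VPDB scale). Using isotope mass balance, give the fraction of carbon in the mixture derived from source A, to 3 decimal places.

δ_A = (0.0105882/0.0111800 − 1)×1000 = (0.947066 − 1)×1000 = -52.934 permil
δ_B = (0.0109291/0.0111800 − 1)×1000 = (0.977558 − 1)×1000 = -22.442 permil
f_A = (δ_mix − δ_B)/(δ_A − δ_B) = (-46.80 − (-22.442))/(-52.934 − (-22.442))
f_A = -24.358 / -30.492 = 0.7988

0.799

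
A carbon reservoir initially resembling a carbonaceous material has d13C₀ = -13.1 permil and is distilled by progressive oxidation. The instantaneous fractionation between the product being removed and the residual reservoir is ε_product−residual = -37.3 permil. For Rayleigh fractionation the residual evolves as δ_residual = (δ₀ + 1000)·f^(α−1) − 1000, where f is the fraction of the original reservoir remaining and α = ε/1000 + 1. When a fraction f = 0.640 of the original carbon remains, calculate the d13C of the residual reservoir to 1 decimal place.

Rayleigh residual: δ_res = (δ₀ + 1000)·f^(α−1) − 1000
α = ε/1000 + 1 = 0.96270, so α − 1 = -0.03730
f^(α−1) = 0.640^(-0.03730) = 1.016786
δ_res = (-13.1 + 1000) × 1.016786 − 1000 = 1003.466 − 1000 = 3.47 permil

3.5 permil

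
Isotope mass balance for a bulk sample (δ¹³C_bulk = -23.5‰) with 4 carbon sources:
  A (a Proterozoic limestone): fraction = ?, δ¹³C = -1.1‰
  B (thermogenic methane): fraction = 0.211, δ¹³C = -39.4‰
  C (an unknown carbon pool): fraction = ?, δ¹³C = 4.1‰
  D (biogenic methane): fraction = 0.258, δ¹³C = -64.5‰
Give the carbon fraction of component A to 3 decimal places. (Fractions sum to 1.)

Let f_A and f_C be the unknown fractions; fractions sum to 1 so f_A + f_C = 0.531.
Mass balance: Σ fᵢ·δᵢ = δ_bulk ⇒ f_A·(-1.1) + f_C·(4.1) = -23.5 − (-24.954) = 1.454
Substitute f_C = 0.531 − f_A:
f_A·(-1.1 − 4.1) = 1.454 − 0.531×(4.1) = -0.723
f_A = -0.723 / -5.2 = 0.1390

0.139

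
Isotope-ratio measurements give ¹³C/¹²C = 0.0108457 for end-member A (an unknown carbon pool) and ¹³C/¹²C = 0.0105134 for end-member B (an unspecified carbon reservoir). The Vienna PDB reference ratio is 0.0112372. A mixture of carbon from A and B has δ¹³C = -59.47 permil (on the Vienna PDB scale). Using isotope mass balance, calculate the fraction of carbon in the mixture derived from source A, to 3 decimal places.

δ_A = (0.0108457/0.0112372 − 1)×1000 = (0.965160 − 1)×1000 = -34.840 permil
δ_B = (0.0105134/0.0112372 − 1)×1000 = (0.935589 − 1)×1000 = -64.411 permil
f_A = (δ_mix − δ_B)/(δ_A − δ_B) = (-59.47 − (-64.411))/(-34.840 − (-64.411))
f_A = 4.941 / 29.571 = 0.1671

0.167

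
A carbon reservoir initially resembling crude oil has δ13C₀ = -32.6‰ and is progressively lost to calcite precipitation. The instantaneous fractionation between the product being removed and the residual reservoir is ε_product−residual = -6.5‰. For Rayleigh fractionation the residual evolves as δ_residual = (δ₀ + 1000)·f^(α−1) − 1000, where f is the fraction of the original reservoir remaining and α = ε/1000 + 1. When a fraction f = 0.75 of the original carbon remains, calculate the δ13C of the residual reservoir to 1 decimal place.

-30.8‰

Rayleigh residual: δ_res = (δ₀ + 1000)·f^(α−1) − 1000
α = ε/1000 + 1 = 0.99350, so α − 1 = -0.00650
f^(α−1) = 0.75^(-0.00650) = 1.001872
δ_res = (-32.6 + 1000) × 1.001872 − 1000 = 969.211 − 1000 = -30.79‰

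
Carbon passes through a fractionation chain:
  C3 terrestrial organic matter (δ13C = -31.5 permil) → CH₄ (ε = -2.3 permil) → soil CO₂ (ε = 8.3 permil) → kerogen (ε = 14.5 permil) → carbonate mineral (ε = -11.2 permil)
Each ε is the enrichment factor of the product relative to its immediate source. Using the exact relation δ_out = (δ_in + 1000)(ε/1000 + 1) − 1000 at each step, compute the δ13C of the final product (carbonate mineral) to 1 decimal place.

step 1: δ = (-31.50 + 1000)·(-2.3/1000 + 1) − 1000 = -33.73 permil
step 2: δ = (-33.73 + 1000)·(8.3/1000 + 1) − 1000 = -25.71 permil
step 3: δ = (-25.71 + 1000)·(14.5/1000 + 1) − 1000 = -11.58 permil
step 4: δ = (-11.58 + 1000)·(-11.2/1000 + 1) − 1000 = -22.65 permil

-22.7 permil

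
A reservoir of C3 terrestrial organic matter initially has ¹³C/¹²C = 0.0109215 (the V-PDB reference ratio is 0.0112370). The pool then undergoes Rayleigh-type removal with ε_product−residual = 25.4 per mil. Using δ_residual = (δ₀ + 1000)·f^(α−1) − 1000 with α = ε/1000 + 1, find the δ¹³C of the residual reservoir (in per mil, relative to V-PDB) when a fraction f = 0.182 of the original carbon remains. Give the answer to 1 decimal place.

-69.2 per mil

δ₀ = (0.0109215/0.0112370 − 1)×1000 = (0.971923 − 1)×1000 = -28.077 per mil
α − 1 = ε/1000 = 0.0254
f^(α−1) = 0.182^(0.0254) = 0.957648
δ_res = (-28.077 + 1000) × 0.957648 − 1000 = 930.760 − 1000 = -69.24 per mil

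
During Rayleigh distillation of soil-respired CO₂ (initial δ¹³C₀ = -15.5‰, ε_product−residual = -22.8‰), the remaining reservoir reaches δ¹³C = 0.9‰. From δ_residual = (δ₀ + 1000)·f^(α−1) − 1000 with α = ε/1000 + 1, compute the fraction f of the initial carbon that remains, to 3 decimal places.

0.485

α − 1 = ε/1000 = -0.0228
(δ_res + 1000)/(δ₀ + 1000) = (0.9 + 1000)/(-15.5 + 1000) = 1000.9/984.5 = 1.016658
f = 1.016658^(1/-0.0228) = exp(ln(1.016658)/-0.0228) = exp(0.01652/-0.0228)
f = exp(-0.7246) = 0.4845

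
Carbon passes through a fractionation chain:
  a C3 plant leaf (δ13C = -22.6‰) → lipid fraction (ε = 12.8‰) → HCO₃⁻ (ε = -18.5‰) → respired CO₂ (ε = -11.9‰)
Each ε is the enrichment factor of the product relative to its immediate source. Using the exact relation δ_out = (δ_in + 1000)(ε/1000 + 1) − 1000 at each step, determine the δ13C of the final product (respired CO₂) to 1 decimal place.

step 1: δ = (-22.60 + 1000)·(12.8/1000 + 1) − 1000 = -10.09‰
step 2: δ = (-10.09 + 1000)·(-18.5/1000 + 1) − 1000 = -28.40‰
step 3: δ = (-28.40 + 1000)·(-11.9/1000 + 1) − 1000 = -39.96‰

-40.0‰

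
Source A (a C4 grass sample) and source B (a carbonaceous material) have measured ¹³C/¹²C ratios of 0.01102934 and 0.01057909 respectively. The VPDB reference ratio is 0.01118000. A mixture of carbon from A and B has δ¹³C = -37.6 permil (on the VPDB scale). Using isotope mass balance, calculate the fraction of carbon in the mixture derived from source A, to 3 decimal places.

0.401

δ_A = (0.01102934/0.01118000 − 1)×1000 = (0.986524 − 1)×1000 = -13.476 permil
δ_B = (0.01057909/0.01118000 − 1)×1000 = (0.946251 − 1)×1000 = -53.749 permil
f_A = (δ_mix − δ_B)/(δ_A − δ_B) = (-37.6 − (-53.749))/(-13.476 − (-53.749))
f_A = 16.149 / 40.273 = 0.4010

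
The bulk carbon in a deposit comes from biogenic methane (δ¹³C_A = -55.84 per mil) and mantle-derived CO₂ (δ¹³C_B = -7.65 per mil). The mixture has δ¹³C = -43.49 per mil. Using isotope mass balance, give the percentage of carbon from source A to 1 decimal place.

74.4%

δ_mix = f_A·δ_A + (1 − f_A)·δ_B  ⇒  f_A = (δ_mix − δ_B)/(δ_A − δ_B)
f_A = (-43.49 − (-7.65)) / (-55.84 − (-7.65))
f_A = -35.84 / -48.19 = 0.7437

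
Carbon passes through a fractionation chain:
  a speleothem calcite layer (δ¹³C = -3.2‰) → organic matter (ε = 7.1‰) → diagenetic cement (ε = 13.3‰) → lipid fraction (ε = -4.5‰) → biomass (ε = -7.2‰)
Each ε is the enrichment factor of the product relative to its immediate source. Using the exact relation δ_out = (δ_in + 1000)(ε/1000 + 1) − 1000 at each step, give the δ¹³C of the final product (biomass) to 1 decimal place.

step 1: δ = (-3.20 + 1000)·(7.1/1000 + 1) − 1000 = 3.88‰
step 2: δ = (3.88 + 1000)·(13.3/1000 + 1) − 1000 = 17.23‰
step 3: δ = (17.23 + 1000)·(-4.5/1000 + 1) − 1000 = 12.65‰
step 4: δ = (12.65 + 1000)·(-7.2/1000 + 1) − 1000 = 5.36‰

5.4‰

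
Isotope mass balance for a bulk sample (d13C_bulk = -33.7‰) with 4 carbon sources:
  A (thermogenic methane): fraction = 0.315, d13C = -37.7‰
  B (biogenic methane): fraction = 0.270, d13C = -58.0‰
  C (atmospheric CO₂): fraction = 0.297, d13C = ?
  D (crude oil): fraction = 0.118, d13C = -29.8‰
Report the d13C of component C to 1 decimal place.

-8.9‰

Isotope mass balance: δ_bulk = Σ fᵢ·δᵢ.
-33.7 = 0.315×(-37.7) + 0.270×(-58.0) + 0.297×δ_C + 0.118×(-29.8)
0.297·δ_C = -33.7 − (-31.052) = -2.648
δ_C = -2.648 / 0.297 = -8.92‰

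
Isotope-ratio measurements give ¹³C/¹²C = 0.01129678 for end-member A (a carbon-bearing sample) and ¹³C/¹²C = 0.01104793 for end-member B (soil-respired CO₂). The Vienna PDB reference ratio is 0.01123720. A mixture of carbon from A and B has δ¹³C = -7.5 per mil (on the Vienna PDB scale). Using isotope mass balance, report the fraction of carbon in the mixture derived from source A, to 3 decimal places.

0.422

δ_A = (0.01129678/0.01123720 − 1)×1000 = (1.005302 − 1)×1000 = 5.302 per mil
δ_B = (0.01104793/0.01123720 − 1)×1000 = (0.983157 − 1)×1000 = -16.843 per mil
f_A = (δ_mix − δ_B)/(δ_A − δ_B) = (-7.5 − (-16.843))/(5.302 − (-16.843))
f_A = 9.343 / 22.145 = 0.4219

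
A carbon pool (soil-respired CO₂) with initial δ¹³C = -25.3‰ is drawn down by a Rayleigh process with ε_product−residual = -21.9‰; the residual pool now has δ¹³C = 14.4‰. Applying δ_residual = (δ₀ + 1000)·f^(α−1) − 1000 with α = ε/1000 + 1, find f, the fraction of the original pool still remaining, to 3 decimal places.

0.162

α − 1 = ε/1000 = -0.0219
(δ_res + 1000)/(δ₀ + 1000) = (14.4 + 1000)/(-25.3 + 1000) = 1014.4/974.7 = 1.040730
f = 1.040730^(1/-0.0219) = exp(ln(1.040730)/-0.0219) = exp(0.03992/-0.0219)
f = exp(-1.8230) = 0.1615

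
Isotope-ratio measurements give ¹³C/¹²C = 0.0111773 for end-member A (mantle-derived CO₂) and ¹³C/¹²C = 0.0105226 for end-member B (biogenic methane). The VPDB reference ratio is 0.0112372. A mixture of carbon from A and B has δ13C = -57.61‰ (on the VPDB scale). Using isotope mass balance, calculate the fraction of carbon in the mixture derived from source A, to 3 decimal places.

0.103

δ_A = (0.0111773/0.0112372 − 1)×1000 = (0.994669 − 1)×1000 = -5.331‰
δ_B = (0.0105226/0.0112372 − 1)×1000 = (0.936408 − 1)×1000 = -63.592‰
f_A = (δ_mix − δ_B)/(δ_A − δ_B) = (-57.61 − (-63.592))/(-5.331 − (-63.592))
f_A = 5.982 / 58.262 = 0.1027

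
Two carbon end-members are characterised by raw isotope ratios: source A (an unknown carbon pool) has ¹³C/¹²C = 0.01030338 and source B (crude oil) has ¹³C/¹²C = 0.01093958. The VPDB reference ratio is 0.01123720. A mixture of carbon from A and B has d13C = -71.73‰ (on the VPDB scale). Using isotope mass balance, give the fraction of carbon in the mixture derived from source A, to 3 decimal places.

0.799

δ_A = (0.01030338/0.01123720 − 1)×1000 = (0.916899 − 1)×1000 = -83.101‰
δ_B = (0.01093958/0.01123720 − 1)×1000 = (0.973515 − 1)×1000 = -26.485‰
f_A = (δ_mix − δ_B)/(δ_A − δ_B) = (-71.73 − (-26.485))/(-83.101 − (-26.485))
f_A = -45.245 / -56.616 = 0.7992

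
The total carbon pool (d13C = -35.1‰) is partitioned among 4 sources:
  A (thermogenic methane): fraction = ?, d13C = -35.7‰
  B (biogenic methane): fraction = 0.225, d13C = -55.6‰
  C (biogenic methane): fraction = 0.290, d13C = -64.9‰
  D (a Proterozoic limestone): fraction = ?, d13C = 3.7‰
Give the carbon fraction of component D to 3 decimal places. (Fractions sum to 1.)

0.344

Let f_D and f_A be the unknown fractions; fractions sum to 1 so f_D + f_A = 0.485.
Mass balance: Σ fᵢ·δᵢ = δ_bulk ⇒ f_D·(3.7) + f_A·(-35.7) = -35.1 − (-31.331) = -3.769
Substitute f_A = 0.485 − f_D:
f_D·(3.7 − -35.7) = -3.769 − 0.485×(-35.7) = 13.546
f_D = 13.546 / 39.4 = 0.3438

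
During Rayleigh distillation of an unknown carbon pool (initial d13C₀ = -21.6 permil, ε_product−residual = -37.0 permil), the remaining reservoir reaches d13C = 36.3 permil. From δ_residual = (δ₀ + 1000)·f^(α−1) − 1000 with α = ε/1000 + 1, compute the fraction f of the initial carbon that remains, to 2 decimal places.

α − 1 = ε/1000 = -0.0370
(δ_res + 1000)/(δ₀ + 1000) = (36.3 + 1000)/(-21.6 + 1000) = 1036.3/978.4 = 1.059178
f = 1.059178^(1/-0.0370) = exp(ln(1.059178)/-0.0370) = exp(0.05749/-0.0370)
f = exp(-1.5539) = 0.2114

0.21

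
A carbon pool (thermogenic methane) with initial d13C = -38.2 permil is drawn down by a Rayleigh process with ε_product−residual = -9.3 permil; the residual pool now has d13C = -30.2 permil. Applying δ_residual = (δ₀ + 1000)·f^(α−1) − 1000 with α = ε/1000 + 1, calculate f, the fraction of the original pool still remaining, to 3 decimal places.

0.410

α − 1 = ε/1000 = -0.0093
(δ_res + 1000)/(δ₀ + 1000) = (-30.2 + 1000)/(-38.2 + 1000) = 969.8/961.8 = 1.008318
f = 1.008318^(1/-0.0093) = exp(ln(1.008318)/-0.0093) = exp(0.00828/-0.0093)
f = exp(-0.8907) = 0.4104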